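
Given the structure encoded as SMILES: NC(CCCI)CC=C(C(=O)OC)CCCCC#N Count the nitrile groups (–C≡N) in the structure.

1

The nitrile motif appears at heavy-atom position 18 in the SMILES.
Other groups present: 1 alkene, 1 ester, 1 primary amine.
Nitrile count: 1.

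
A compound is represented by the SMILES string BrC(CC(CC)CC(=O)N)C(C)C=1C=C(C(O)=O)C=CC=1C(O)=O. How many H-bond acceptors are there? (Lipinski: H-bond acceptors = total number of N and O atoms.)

6

N atoms: 1; O atoms: 5.
Lipinski HBA = 1 + 5 = 6.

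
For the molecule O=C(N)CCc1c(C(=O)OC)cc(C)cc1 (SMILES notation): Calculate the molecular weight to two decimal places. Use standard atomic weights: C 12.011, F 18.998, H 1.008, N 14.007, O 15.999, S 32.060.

First, the molecular formula is C12H15NO3 (counting implicit H from valence).
  C: 12 × 12.011 = 144.132
  H: 15 × 1.008 = 15.120
  N: 1 × 14.007 = 14.007
  O: 3 × 15.999 = 47.997
Sum: 12×12.011 + 15×1.008 + 1×14.007 + 3×15.999 = 221.256 → 221.26 g/mol.

221.26 g/mol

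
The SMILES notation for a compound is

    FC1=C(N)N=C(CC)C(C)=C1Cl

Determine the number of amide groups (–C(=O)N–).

Scan the SMILES for the amide motif — none present.
Groups that are present: 1 primary amine.

0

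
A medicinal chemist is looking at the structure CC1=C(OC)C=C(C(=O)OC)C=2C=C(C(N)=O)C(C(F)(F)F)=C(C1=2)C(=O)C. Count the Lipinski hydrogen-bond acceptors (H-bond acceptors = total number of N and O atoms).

6

N atoms: 1; O atoms: 5.
Lipinski HBA = 1 + 5 = 6.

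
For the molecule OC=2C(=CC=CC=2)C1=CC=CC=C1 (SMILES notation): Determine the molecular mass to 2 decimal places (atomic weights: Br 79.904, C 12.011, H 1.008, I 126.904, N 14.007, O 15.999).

First, the molecular formula is C12H10O (counting implicit H from valence).
  C: 12 × 12.011 = 144.132
  H: 10 × 1.008 = 10.080
  O: 1 × 15.999 = 15.999
Sum: 12×12.011 + 10×1.008 + 1×15.999 = 170.211 → 170.21 g/mol.

170.21 g/mol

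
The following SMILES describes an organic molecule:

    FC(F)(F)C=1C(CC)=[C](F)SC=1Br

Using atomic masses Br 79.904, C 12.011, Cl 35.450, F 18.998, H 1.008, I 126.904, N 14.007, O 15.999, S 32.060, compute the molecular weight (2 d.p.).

277.07 g/mol

First, the molecular formula is C7H5BrF4S (counting implicit H from valence).
  Br: 1 × 79.904 = 79.904
  C: 7 × 12.011 = 84.077
  F: 4 × 18.998 = 75.992
  H: 5 × 1.008 = 5.040
  S: 1 × 32.060 = 32.060
Sum: 1×79.904 + 7×12.011 + 4×18.998 + 5×1.008 + 1×32.060 = 277.073 → 277.07 g/mol.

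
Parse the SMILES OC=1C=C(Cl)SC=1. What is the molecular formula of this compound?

C4H3ClOS

Walk through each heavy atom and fill implicit hydrogens from standard valence (C 4, N 3, O 2, S 2, halogen 1):
  atom 1: O, bond orders sum to 1 (valence 2) → 1 H
  atom 2: C, bond orders sum to 4 (valence 4) → 0 H
  atom 3: C, bond orders sum to 3 (valence 4) → 1 H
  atom 4: C, bond orders sum to 4 (valence 4) → 0 H
  atom 5: Cl (halogen, monovalent) → 0 H
  atom 6: S, bond orders sum to 2 (valence 2) → 0 H
  atom 7: C, bond orders sum to 3 (valence 4) → 1 H
Totals → C:4, H:3, Cl:1, O:1, S:1.
In Hill order: C4H3ClOS.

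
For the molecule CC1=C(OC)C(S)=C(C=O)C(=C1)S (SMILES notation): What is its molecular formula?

Walk through each heavy atom and fill implicit hydrogens from standard valence (C 4, N 3, O 2, S 2, halogen 1):
  atom 1: C, bond orders sum to 1 (valence 4) → 3 H
  atom 2: C, bond orders sum to 4 (valence 4) → 0 H
  atom 3: C, bond orders sum to 4 (valence 4) → 0 H
  atom 4: O, bond orders sum to 2 (valence 2) → 0 H
  atom 5: C, bond orders sum to 1 (valence 4) → 3 H
  atom 6: C, bond orders sum to 4 (valence 4) → 0 H
  atom 7: S, bond orders sum to 1 (valence 2) → 1 H
  atom 8: C, bond orders sum to 4 (valence 4) → 0 H
  atom 9: C, bond orders sum to 3 (valence 4) → 1 H
  atom 10: O, bond orders sum to 2 (valence 2) → 0 H
  atom 11: C, bond orders sum to 4 (valence 4) → 0 H
  atom 12: C, bond orders sum to 3 (valence 4) → 1 H
  atom 13: S, bond orders sum to 1 (valence 2) → 1 H
Totals → C:9, H:10, O:2, S:2.
In Hill order: C9H10O2S2.

C9H10O2S2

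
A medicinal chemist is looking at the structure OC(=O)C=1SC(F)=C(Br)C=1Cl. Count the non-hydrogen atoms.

Every atom symbol written in the SMILES (organic subset) is one heavy atom; implicit H are not written.
Heavy atoms by element → Br:1, C:5, Cl:1, F:1, O:2, S:1.
Total: 11.

11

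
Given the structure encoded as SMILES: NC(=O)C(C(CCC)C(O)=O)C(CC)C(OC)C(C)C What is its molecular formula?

Walk through each heavy atom and fill implicit hydrogens from standard valence (C 4, N 3, O 2, S 2, halogen 1):
  atom 1: N, bond orders sum to 1 (valence 3) → 2 H
  atom 2: C, bond orders sum to 4 (valence 4) → 0 H
  atom 3: O, bond orders sum to 2 (valence 2) → 0 H
  atom 4: C, bond orders sum to 3 (valence 4) → 1 H
  atom 5: C, bond orders sum to 3 (valence 4) → 1 H
  atom 6: C, bond orders sum to 2 (valence 4) → 2 H
  atom 7: C, bond orders sum to 2 (valence 4) → 2 H
  atom 8: C, bond orders sum to 1 (valence 4) → 3 H
  atom 9: C, bond orders sum to 4 (valence 4) → 0 H
  atom 10: O, bond orders sum to 1 (valence 2) → 1 H
  atom 11: O, bond orders sum to 2 (valence 2) → 0 H
  atom 12: C, bond orders sum to 3 (valence 4) → 1 H
  atom 13: C, bond orders sum to 2 (valence 4) → 2 H
  atom 14: C, bond orders sum to 1 (valence 4) → 3 H
  atom 15: C, bond orders sum to 3 (valence 4) → 1 H
  atom 16: O, bond orders sum to 2 (valence 2) → 0 H
  atom 17: C, bond orders sum to 1 (valence 4) → 3 H
  atom 18: C, bond orders sum to 3 (valence 4) → 1 H
  atom 19: C, bond orders sum to 1 (valence 4) → 3 H
  atom 20: C, bond orders sum to 1 (valence 4) → 3 H
Totals → C:15, H:29, N:1, O:4.

C15H29NO4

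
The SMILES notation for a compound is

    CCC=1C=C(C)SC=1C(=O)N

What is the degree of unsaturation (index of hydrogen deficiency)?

Degree of unsaturation = (number of rings) + (number of π bonds).
Ring closures in the SMILES: 1.
π bonds: 3 double bonds (each 1 DoU) → 3 DoU from unsaturation.
Total DoU = 1 + 3 = 4.

4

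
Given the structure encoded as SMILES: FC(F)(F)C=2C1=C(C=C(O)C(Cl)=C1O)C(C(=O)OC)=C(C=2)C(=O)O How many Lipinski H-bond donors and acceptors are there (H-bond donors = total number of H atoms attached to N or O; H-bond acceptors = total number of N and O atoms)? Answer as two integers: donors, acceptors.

3, 6

Donors: find every N or O and count the H atoms it carries.
  atom 10 (O): bond orders sum to 1 → 1 H
  atom 14 (O): bond orders sum to 1 → 1 H
  atom 17 (O): bond orders sum to 2 → 0 H
  atom 18 (O): bond orders sum to 2 → 0 H
  atom 23 (O): bond orders sum to 2 → 0 H
  atom 24 (O): bond orders sum to 1 → 1 H
Lipinski HBD = 3.
Acceptors: N atoms = 0, O atoms = 6 → HBA = 6.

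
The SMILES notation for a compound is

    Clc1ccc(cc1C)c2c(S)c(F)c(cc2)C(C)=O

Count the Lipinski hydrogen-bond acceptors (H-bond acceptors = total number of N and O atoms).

1

N atoms: 0; O atoms: 1.
Lipinski HBA = 0 + 1 = 1.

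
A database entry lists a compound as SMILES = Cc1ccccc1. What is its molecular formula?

Walk through each heavy atom and fill implicit hydrogens from standard valence (C 4, N 3, O 2, S 2, halogen 1); for lowercase aromatic atoms, an aromatic c carries 1 H when it has two neighbours and 0 H with three, and aromatic n carries 0 H:
  atom 1: C, bond orders sum to 1 (valence 4) → 3 H
  atom 2: aromatic c, 3 neighbours → 0 H
  atom 3: aromatic c, 2 neighbours → 1 H
  atom 4: aromatic c, 2 neighbours → 1 H
  atom 5: aromatic c, 2 neighbours → 1 H
  atom 6: aromatic c, 2 neighbours → 1 H
  atom 7: aromatic c, 2 neighbours → 1 H
Totals → C:7, H:8.
In Hill order: C7H8.

C7H8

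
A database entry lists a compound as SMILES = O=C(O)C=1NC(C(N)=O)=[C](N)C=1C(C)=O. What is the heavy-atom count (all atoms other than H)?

15

Every atom symbol written in the SMILES (organic subset) is one heavy atom; implicit H are not written.
Heavy atoms by element → C:8, N:3, O:4.
Total: 15.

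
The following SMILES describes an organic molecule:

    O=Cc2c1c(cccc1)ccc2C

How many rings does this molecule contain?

2

In SMILES, each pair of matching ring-closure digits denotes one ring-closing bond; the number of such bonds equals the number of independent rings.
Ring-closure bonds here: 2.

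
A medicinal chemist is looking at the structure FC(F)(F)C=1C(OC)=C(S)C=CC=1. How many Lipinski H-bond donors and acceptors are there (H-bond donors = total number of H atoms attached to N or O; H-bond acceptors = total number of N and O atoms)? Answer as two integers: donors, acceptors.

0, 1

Donors: find every N or O and count the H atoms it carries.
  atom 7 (O): bond orders sum to 2 → 0 H
Lipinski HBD = 0.
Acceptors: N atoms = 0, O atoms = 1 → HBA = 1.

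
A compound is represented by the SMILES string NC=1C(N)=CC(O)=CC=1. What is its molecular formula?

C6H8N2O

Walk through each heavy atom and fill implicit hydrogens from standard valence (C 4, N 3, O 2, S 2, halogen 1):
  atom 1: N, bond orders sum to 1 (valence 3) → 2 H
  atom 2: C, bond orders sum to 4 (valence 4) → 0 H
  atom 3: C, bond orders sum to 4 (valence 4) → 0 H
  atom 4: N, bond orders sum to 1 (valence 3) → 2 H
  atom 5: C, bond orders sum to 3 (valence 4) → 1 H
  atom 6: C, bond orders sum to 4 (valence 4) → 0 H
  atom 7: O, bond orders sum to 1 (valence 2) → 1 H
  atom 8: C, bond orders sum to 3 (valence 4) → 1 H
  atom 9: C, bond orders sum to 3 (valence 4) → 1 H
Totals → C:6, H:8, N:2, O:1.
In Hill order: C6H8N2O.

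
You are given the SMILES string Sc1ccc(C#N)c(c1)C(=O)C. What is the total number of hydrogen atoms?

Walk through each heavy atom and fill implicit hydrogens from standard valence (C 4, N 3, O 2, S 2, halogen 1); for lowercase aromatic atoms, an aromatic c carries 1 H when it has two neighbours and 0 H with three, and aromatic n carries 0 H:
  atom 1: S, bond orders sum to 1 (valence 2) → 1 H
  atom 2: aromatic c, 3 neighbours → 0 H
  atom 3: aromatic c, 2 neighbours → 1 H
  atom 4: aromatic c, 2 neighbours → 1 H
  atom 5: aromatic c, 3 neighbours → 0 H
  atom 6: C, bond orders sum to 4 (valence 4) → 0 H
  atom 7: N, bond orders sum to 3 (valence 3) → 0 H
  atom 8: aromatic c, 3 neighbours → 0 H
  atom 9: aromatic c, 2 neighbours → 1 H
  atom 10: C, bond orders sum to 4 (valence 4) → 0 H
  atom 11: O, bond orders sum to 2 (valence 2) → 0 H
  atom 12: C, bond orders sum to 1 (valence 4) → 3 H
Total hydrogens: 7.

7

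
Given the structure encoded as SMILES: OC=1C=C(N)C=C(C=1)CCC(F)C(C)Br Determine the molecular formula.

C11H15BrFNO

Walk through each heavy atom and fill implicit hydrogens from standard valence (C 4, N 3, O 2, S 2, halogen 1):
  atom 1: O, bond orders sum to 1 (valence 2) → 1 H
  atom 2: C, bond orders sum to 4 (valence 4) → 0 H
  atom 3: C, bond orders sum to 3 (valence 4) → 1 H
  atom 4: C, bond orders sum to 4 (valence 4) → 0 H
  atom 5: N, bond orders sum to 1 (valence 3) → 2 H
  atom 6: C, bond orders sum to 3 (valence 4) → 1 H
  atom 7: C, bond orders sum to 4 (valence 4) → 0 H
  atom 8: C, bond orders sum to 3 (valence 4) → 1 H
  atom 9: C, bond orders sum to 2 (valence 4) → 2 H
  atom 10: C, bond orders sum to 2 (valence 4) → 2 H
  atom 11: C, bond orders sum to 3 (valence 4) → 1 H
  atom 12: F (halogen, monovalent) → 0 H
  atom 13: C, bond orders sum to 3 (valence 4) → 1 H
  atom 14: C, bond orders sum to 1 (valence 4) → 3 H
  atom 15: Br (halogen, monovalent) → 0 H
Totals → C:11, H:15, Br:1, F:1, N:1, O:1.
In Hill order: C11H15BrFNO.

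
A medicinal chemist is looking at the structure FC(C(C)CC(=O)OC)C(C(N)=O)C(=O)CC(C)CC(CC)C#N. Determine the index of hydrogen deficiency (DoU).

Molecular formula: C17H27FN2O4.
DoU = (2C + 2 + N − H − X) / 2, where X is the halogen count and O/S are ignored.
    = (2·17 + 2 + 2 − 27 − 1) / 2 = 10 / 2 = 5.

5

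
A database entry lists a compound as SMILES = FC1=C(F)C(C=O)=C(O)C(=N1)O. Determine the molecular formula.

Walk through each heavy atom and fill implicit hydrogens from standard valence (C 4, N 3, O 2, S 2, halogen 1):
  atom 1: F (halogen, monovalent) → 0 H
  atom 2: C, bond orders sum to 4 (valence 4) → 0 H
  atom 3: C, bond orders sum to 4 (valence 4) → 0 H
  atom 4: F (halogen, monovalent) → 0 H
  atom 5: C, bond orders sum to 4 (valence 4) → 0 H
  atom 6: C, bond orders sum to 3 (valence 4) → 1 H
  atom 7: O, bond orders sum to 2 (valence 2) → 0 H
  atom 8: C, bond orders sum to 4 (valence 4) → 0 H
  atom 9: O, bond orders sum to 1 (valence 2) → 1 H
  atom 10: C, bond orders sum to 4 (valence 4) → 0 H
  atom 11: N, bond orders sum to 3 (valence 3) → 0 H
  atom 12: O, bond orders sum to 1 (valence 2) → 1 H
Totals → C:6, H:3, F:2, N:1, O:3.
In Hill order: C6H3F2NO3.

C6H3F2NO3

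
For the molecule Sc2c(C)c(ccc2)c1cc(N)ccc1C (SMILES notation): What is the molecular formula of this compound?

C14H15NS

Walk through each heavy atom and fill implicit hydrogens from standard valence (C 4, N 3, O 2, S 2, halogen 1); for lowercase aromatic atoms, an aromatic c carries 1 H when it has two neighbours and 0 H with three, and aromatic n carries 0 H:
  atom 1: S, bond orders sum to 1 (valence 2) → 1 H
  atom 2: aromatic c, 3 neighbours → 0 H
  atom 3: aromatic c, 3 neighbours → 0 H
  atom 4: C, bond orders sum to 1 (valence 4) → 3 H
  atom 5: aromatic c, 3 neighbours → 0 H
  atom 6: aromatic c, 2 neighbours → 1 H
  atom 7: aromatic c, 2 neighbours → 1 H
  atom 8: aromatic c, 2 neighbours → 1 H
  atom 9: aromatic c, 3 neighbours → 0 H
  atom 10: aromatic c, 2 neighbours → 1 H
  atom 11: aromatic c, 3 neighbours → 0 H
  atom 12: N, bond orders sum to 1 (valence 3) → 2 H
  atom 13: aromatic c, 2 neighbours → 1 H
  atom 14: aromatic c, 2 neighbours → 1 H
  atom 15: aromatic c, 3 neighbours → 0 H
  atom 16: C, bond orders sum to 1 (valence 4) → 3 H
Totals → C:14, H:15, N:1, S:1.
In Hill order: C14H15NS.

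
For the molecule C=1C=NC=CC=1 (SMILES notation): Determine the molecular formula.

C5H5N

Walk through each heavy atom and fill implicit hydrogens from standard valence (C 4, N 3, O 2, S 2, halogen 1):
  atom 1: C, bond orders sum to 3 (valence 4) → 1 H
  atom 2: C, bond orders sum to 3 (valence 4) → 1 H
  atom 3: N, bond orders sum to 3 (valence 3) → 0 H
  atom 4: C, bond orders sum to 3 (valence 4) → 1 H
  atom 5: C, bond orders sum to 3 (valence 4) → 1 H
  atom 6: C, bond orders sum to 3 (valence 4) → 1 H
Totals → C:5, H:5, N:1.
In Hill order: C5H5N.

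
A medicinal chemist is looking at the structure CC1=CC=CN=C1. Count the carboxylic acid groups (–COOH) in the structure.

Scan the SMILES for the carboxylic acid motif — none present.

0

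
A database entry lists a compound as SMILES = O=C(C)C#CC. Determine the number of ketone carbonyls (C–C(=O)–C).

1

The ketone motif appears at heavy-atom position 2 in the SMILES.
Other groups present: 1 alkyne.
Ketone count: 1.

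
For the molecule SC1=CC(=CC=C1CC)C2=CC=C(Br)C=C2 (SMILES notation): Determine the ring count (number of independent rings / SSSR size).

2

In SMILES, each pair of matching ring-closure digits denotes one ring-closing bond; the number of such bonds equals the number of independent rings.
Ring-closure bonds here: 2.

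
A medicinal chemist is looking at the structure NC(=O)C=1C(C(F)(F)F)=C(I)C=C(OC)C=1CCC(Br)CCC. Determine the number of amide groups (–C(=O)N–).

The amide motif appears at heavy-atom position 2 in the SMILES.
Other groups present: 1 ether.
Amide count: 1.

1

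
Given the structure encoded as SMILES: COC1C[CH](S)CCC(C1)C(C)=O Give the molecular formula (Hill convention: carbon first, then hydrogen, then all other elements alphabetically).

Walk through each heavy atom and fill implicit hydrogens from standard valence (C 4, N 3, O 2, S 2, halogen 1):
  atom 1: C, bond orders sum to 1 (valence 4) → 3 H
  atom 2: O, bond orders sum to 2 (valence 2) → 0 H
  atom 3: C, bond orders sum to 3 (valence 4) → 1 H
  atom 4: C, bond orders sum to 2 (valence 4) → 2 H
  atom 5: C with explicit H count 1
  atom 6: S, bond orders sum to 1 (valence 2) → 1 H
  atom 7: C, bond orders sum to 2 (valence 4) → 2 H
  atom 8: C, bond orders sum to 2 (valence 4) → 2 H
  atom 9: C, bond orders sum to 3 (valence 4) → 1 H
  atom 10: C, bond orders sum to 2 (valence 4) → 2 H
  atom 11: C, bond orders sum to 4 (valence 4) → 0 H
  atom 12: C, bond orders sum to 1 (valence 4) → 3 H
  atom 13: O, bond orders sum to 2 (valence 2) → 0 H
Totals → C:10, H:18, O:2, S:1.
In Hill order: C10H18O2S.

C10H18O2S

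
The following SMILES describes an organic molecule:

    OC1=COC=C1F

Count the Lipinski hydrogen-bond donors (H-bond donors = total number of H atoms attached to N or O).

Donors: find every N or O and count the H atoms it carries.
  atom 1 (O): bond orders sum to 1 → 1 H
  atom 4 (O): bond orders sum to 2 → 0 H
Lipinski HBD = 1.

1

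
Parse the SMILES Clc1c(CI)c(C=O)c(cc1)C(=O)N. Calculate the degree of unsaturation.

6

Molecular formula: C9H7ClINO2.
DoU = (2C + 2 + N − H − X) / 2, where X is the halogen count and O/S are ignored.
    = (2·9 + 2 + 1 − 7 − 2) / 2 = 12 / 2 = 6.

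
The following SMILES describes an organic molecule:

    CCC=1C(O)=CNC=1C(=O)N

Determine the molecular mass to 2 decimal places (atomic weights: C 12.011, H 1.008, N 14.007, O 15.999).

First, the molecular formula is C7H10N2O2 (counting implicit H from valence).
  C: 7 × 12.011 = 84.077
  H: 10 × 1.008 = 10.080
  N: 2 × 14.007 = 28.014
  O: 2 × 15.999 = 31.998
Sum: 7×12.011 + 10×1.008 + 2×14.007 + 2×15.999 = 154.169 → 154.17 g/mol.

154.17 g/mol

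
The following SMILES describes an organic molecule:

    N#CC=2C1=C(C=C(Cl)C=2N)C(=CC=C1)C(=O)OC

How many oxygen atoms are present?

Scan the SMILES for O atoms (remember two-letter symbols like Cl and Br are single atoms).
Oxygen count: 2.

2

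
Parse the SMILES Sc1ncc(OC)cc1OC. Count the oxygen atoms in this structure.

2

Scan the SMILES for O atoms (remember two-letter symbols like Cl and Br are single atoms).
Oxygen count: 2.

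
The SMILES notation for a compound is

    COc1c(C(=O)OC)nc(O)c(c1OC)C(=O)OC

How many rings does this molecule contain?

1

In SMILES, each pair of matching ring-closure digits denotes one ring-closing bond; the number of such bonds equals the number of independent rings.
Ring-closure bonds here: 1.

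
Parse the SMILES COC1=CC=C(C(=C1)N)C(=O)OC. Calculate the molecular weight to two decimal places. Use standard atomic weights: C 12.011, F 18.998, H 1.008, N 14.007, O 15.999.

First, the molecular formula is C9H11NO3 (counting implicit H from valence).
  C: 9 × 12.011 = 108.099
  H: 11 × 1.008 = 11.088
  N: 1 × 14.007 = 14.007
  O: 3 × 15.999 = 47.997
Sum: 9×12.011 + 11×1.008 + 1×14.007 + 3×15.999 = 181.191 → 181.19 g/mol.

181.19 g/mol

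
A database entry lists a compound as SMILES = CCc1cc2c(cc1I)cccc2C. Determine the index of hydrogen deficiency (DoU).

Molecular formula: C13H13I.
DoU = (2C + 2 + N − H − X) / 2, where X is the halogen count and O/S are ignored.
    = (2·13 + 2 + 0 − 13 − 1) / 2 = 14 / 2 = 7.

7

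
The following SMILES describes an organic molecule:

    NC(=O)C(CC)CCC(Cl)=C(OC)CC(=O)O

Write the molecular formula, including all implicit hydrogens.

Walk through each heavy atom and fill implicit hydrogens from standard valence (C 4, N 3, O 2, S 2, halogen 1):
  atom 1: N, bond orders sum to 1 (valence 3) → 2 H
  atom 2: C, bond orders sum to 4 (valence 4) → 0 H
  atom 3: O, bond orders sum to 2 (valence 2) → 0 H
  atom 4: C, bond orders sum to 3 (valence 4) → 1 H
  atom 5: C, bond orders sum to 2 (valence 4) → 2 H
  atom 6: C, bond orders sum to 1 (valence 4) → 3 H
  atom 7: C, bond orders sum to 2 (valence 4) → 2 H
  atom 8: C, bond orders sum to 2 (valence 4) → 2 H
  atom 9: C, bond orders sum to 4 (valence 4) → 0 H
  atom 10: Cl (halogen, monovalent) → 0 H
  atom 11: C, bond orders sum to 4 (valence 4) → 0 H
  atom 12: O, bond orders sum to 2 (valence 2) → 0 H
  atom 13: C, bond orders sum to 1 (valence 4) → 3 H
  atom 14: C, bond orders sum to 2 (valence 4) → 2 H
  atom 15: C, bond orders sum to 4 (valence 4) → 0 H
  atom 16: O, bond orders sum to 2 (valence 2) → 0 H
  atom 17: O, bond orders sum to 1 (valence 2) → 1 H
Totals → C:11, H:18, Cl:1, N:1, O:4.
In Hill order: C11H18ClNO4.

C11H18ClNO4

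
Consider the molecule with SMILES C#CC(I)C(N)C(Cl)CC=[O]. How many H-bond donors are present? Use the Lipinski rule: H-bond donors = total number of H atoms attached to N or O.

Donors: find every N or O and count the H atoms it carries.
  atom 6 (N): bond orders sum to 1 → 2 H
  atom 11 (O): bond orders sum to 2 → 0 H
Lipinski HBD = 2.

2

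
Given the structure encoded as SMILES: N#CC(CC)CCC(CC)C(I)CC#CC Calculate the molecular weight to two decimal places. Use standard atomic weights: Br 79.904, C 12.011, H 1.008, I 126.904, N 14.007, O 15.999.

331.24 g/mol

First, the molecular formula is C14H22IN (counting implicit H from valence).
  C: 14 × 12.011 = 168.154
  H: 22 × 1.008 = 22.176
  I: 1 × 126.904 = 126.904
  N: 1 × 14.007 = 14.007
Sum: 14×12.011 + 22×1.008 + 1×126.904 + 1×14.007 = 331.241 → 331.24 g/mol.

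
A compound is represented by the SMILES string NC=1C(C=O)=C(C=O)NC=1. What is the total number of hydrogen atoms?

6

Walk through each heavy atom and fill implicit hydrogens from standard valence (C 4, N 3, O 2, S 2, halogen 1):
  atom 1: N, bond orders sum to 1 (valence 3) → 2 H
  atom 2: C, bond orders sum to 4 (valence 4) → 0 H
  atom 3: C, bond orders sum to 4 (valence 4) → 0 H
  atom 4: C, bond orders sum to 3 (valence 4) → 1 H
  atom 5: O, bond orders sum to 2 (valence 2) → 0 H
  atom 6: C, bond orders sum to 4 (valence 4) → 0 H
  atom 7: C, bond orders sum to 3 (valence 4) → 1 H
  atom 8: O, bond orders sum to 2 (valence 2) → 0 H
  atom 9: N, bond orders sum to 2 (valence 3) → 1 H
  atom 10: C, bond orders sum to 3 (valence 4) → 1 H
Total hydrogens: 6.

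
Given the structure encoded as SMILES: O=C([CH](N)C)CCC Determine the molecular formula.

Walk through each heavy atom and fill implicit hydrogens from standard valence (C 4, N 3, O 2, S 2, halogen 1):
  atom 1: O, bond orders sum to 2 (valence 2) → 0 H
  atom 2: C, bond orders sum to 4 (valence 4) → 0 H
  atom 3: C with explicit H count 1
  atom 4: N, bond orders sum to 1 (valence 3) → 2 H
  atom 5: C, bond orders sum to 1 (valence 4) → 3 H
  atom 6: C, bond orders sum to 2 (valence 4) → 2 H
  atom 7: C, bond orders sum to 2 (valence 4) → 2 H
  atom 8: C, bond orders sum to 1 (valence 4) → 3 H
Totals → C:6, H:13, N:1, O:1.

C6H13NO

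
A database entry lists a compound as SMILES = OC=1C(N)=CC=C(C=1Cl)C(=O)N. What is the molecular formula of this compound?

C7H7ClN2O2

Walk through each heavy atom and fill implicit hydrogens from standard valence (C 4, N 3, O 2, S 2, halogen 1):
  atom 1: O, bond orders sum to 1 (valence 2) → 1 H
  atom 2: C, bond orders sum to 4 (valence 4) → 0 H
  atom 3: C, bond orders sum to 4 (valence 4) → 0 H
  atom 4: N, bond orders sum to 1 (valence 3) → 2 H
  atom 5: C, bond orders sum to 3 (valence 4) → 1 H
  atom 6: C, bond orders sum to 3 (valence 4) → 1 H
  atom 7: C, bond orders sum to 4 (valence 4) → 0 H
  atom 8: C, bond orders sum to 4 (valence 4) → 0 H
  atom 9: Cl (halogen, monovalent) → 0 H
  atom 10: C, bond orders sum to 4 (valence 4) → 0 H
  atom 11: O, bond orders sum to 2 (valence 2) → 0 H
  atom 12: N, bond orders sum to 1 (valence 3) → 2 H
Totals → C:7, H:7, Cl:1, N:2, O:2.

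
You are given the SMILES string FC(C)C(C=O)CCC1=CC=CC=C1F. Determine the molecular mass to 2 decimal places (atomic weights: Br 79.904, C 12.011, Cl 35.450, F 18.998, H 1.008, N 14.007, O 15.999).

212.24 g/mol

First, the molecular formula is C12H14F2O (counting implicit H from valence).
  C: 12 × 12.011 = 144.132
  F: 2 × 18.998 = 37.996
  H: 14 × 1.008 = 14.112
  O: 1 × 15.999 = 15.999
Sum: 12×12.011 + 2×18.998 + 14×1.008 + 1×15.999 = 212.239 → 212.24 g/mol.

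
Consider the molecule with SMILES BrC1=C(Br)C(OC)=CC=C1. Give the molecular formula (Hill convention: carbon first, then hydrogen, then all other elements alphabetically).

Walk through each heavy atom and fill implicit hydrogens from standard valence (C 4, N 3, O 2, S 2, halogen 1):
  atom 1: Br (halogen, monovalent) → 0 H
  atom 2: C, bond orders sum to 4 (valence 4) → 0 H
  atom 3: C, bond orders sum to 4 (valence 4) → 0 H
  atom 4: Br (halogen, monovalent) → 0 H
  atom 5: C, bond orders sum to 4 (valence 4) → 0 H
  atom 6: O, bond orders sum to 2 (valence 2) → 0 H
  atom 7: C, bond orders sum to 1 (valence 4) → 3 H
  atom 8: C, bond orders sum to 3 (valence 4) → 1 H
  atom 9: C, bond orders sum to 3 (valence 4) → 1 H
  atom 10: C, bond orders sum to 3 (valence 4) → 1 H
Totals → C:7, H:6, Br:2, O:1.

C7H6Br2O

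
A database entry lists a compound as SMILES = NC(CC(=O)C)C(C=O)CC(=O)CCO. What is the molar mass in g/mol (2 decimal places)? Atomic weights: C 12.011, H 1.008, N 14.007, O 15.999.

First, the molecular formula is C10H17NO4 (counting implicit H from valence).
  C: 10 × 12.011 = 120.110
  H: 17 × 1.008 = 17.136
  N: 1 × 14.007 = 14.007
  O: 4 × 15.999 = 63.996
Sum: 10×12.011 + 17×1.008 + 1×14.007 + 4×15.999 = 215.249 → 215.25 g/mol.

215.25 g/mol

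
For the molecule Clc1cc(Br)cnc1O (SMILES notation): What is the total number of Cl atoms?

1

Scan the SMILES for Cl atoms (remember two-letter symbols like Cl and Br are single atoms).
Chlorine count: 1.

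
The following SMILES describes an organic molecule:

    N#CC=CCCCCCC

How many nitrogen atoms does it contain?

Scan the SMILES for N atoms (remember two-letter symbols like Cl and Br are single atoms).
Nitrogen count: 1.

1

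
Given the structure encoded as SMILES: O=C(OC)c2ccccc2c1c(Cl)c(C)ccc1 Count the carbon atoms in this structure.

Count every carbon token in the SMILES (each C, including those in ring-closure positions and inside branches).
Carbon count: 15.

15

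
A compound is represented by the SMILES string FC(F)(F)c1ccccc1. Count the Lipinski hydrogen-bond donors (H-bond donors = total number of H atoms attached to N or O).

0

Donors: find every N or O and count the H atoms it carries.
  (no N or O atoms present)
Lipinski HBD = 0.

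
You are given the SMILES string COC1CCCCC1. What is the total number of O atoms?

1

Scan the SMILES for O atoms (remember two-letter symbols like Cl and Br are single atoms).
Oxygen count: 1.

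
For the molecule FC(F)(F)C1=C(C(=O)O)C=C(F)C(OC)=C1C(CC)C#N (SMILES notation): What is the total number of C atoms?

Count every carbon token in the SMILES (each C, including those in ring-closure positions and inside branches).
Carbon count: 13.

13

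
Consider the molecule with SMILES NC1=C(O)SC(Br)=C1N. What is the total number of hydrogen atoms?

5

Walk through each heavy atom and fill implicit hydrogens from standard valence (C 4, N 3, O 2, S 2, halogen 1):
  atom 1: N, bond orders sum to 1 (valence 3) → 2 H
  atom 2: C, bond orders sum to 4 (valence 4) → 0 H
  atom 3: C, bond orders sum to 4 (valence 4) → 0 H
  atom 4: O, bond orders sum to 1 (valence 2) → 1 H
  atom 5: S, bond orders sum to 2 (valence 2) → 0 H
  atom 6: C, bond orders sum to 4 (valence 4) → 0 H
  atom 7: Br (halogen, monovalent) → 0 H
  atom 8: C, bond orders sum to 4 (valence 4) → 0 H
  atom 9: N, bond orders sum to 1 (valence 3) → 2 H
Total hydrogens: 5.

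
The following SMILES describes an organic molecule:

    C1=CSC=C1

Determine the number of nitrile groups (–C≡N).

Scan the SMILES for the nitrile motif — none present.

0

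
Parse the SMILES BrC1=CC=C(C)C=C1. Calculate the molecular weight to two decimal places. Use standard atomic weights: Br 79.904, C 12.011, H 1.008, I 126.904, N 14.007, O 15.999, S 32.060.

171.04 g/mol

First, the molecular formula is C7H7Br (counting implicit H from valence).
  Br: 1 × 79.904 = 79.904
  C: 7 × 12.011 = 84.077
  H: 7 × 1.008 = 7.056
Sum: 1×79.904 + 7×12.011 + 7×1.008 = 171.037 → 171.04 g/mol.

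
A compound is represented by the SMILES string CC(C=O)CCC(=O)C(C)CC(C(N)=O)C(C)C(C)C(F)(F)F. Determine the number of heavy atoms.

23

Every atom symbol written in the SMILES (organic subset) is one heavy atom; implicit H are not written.
Heavy atoms by element → C:16, F:3, N:1, O:3.
Total: 23.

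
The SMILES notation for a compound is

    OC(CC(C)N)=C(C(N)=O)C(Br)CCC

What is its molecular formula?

Walk through each heavy atom and fill implicit hydrogens from standard valence (C 4, N 3, O 2, S 2, halogen 1):
  atom 1: O, bond orders sum to 1 (valence 2) → 1 H
  atom 2: C, bond orders sum to 4 (valence 4) → 0 H
  atom 3: C, bond orders sum to 2 (valence 4) → 2 H
  atom 4: C, bond orders sum to 3 (valence 4) → 1 H
  atom 5: C, bond orders sum to 1 (valence 4) → 3 H
  atom 6: N, bond orders sum to 1 (valence 3) → 2 H
  atom 7: C, bond orders sum to 4 (valence 4) → 0 H
  atom 8: C, bond orders sum to 4 (valence 4) → 0 H
  atom 9: N, bond orders sum to 1 (valence 3) → 2 H
  atom 10: O, bond orders sum to 2 (valence 2) → 0 H
  atom 11: C, bond orders sum to 3 (valence 4) → 1 H
  atom 12: Br (halogen, monovalent) → 0 H
  atom 13: C, bond orders sum to 2 (valence 4) → 2 H
  atom 14: C, bond orders sum to 2 (valence 4) → 2 H
  atom 15: C, bond orders sum to 1 (valence 4) → 3 H
Totals → C:10, H:19, Br:1, N:2, O:2.
In Hill order: C10H19BrN2O2.

C10H19BrN2O2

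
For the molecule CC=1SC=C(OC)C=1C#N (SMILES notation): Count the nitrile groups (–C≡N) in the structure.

The nitrile motif appears at heavy-atom position 9 in the SMILES.
Other groups present: 1 ether.
Nitrile count: 1.

1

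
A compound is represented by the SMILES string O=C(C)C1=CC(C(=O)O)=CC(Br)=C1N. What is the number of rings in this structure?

In SMILES, each pair of matching ring-closure digits denotes one ring-closing bond; the number of such bonds equals the number of independent rings.
Ring-closure bonds here: 1.

1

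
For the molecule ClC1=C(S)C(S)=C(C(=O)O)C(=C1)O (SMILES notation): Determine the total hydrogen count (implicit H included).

Walk through each heavy atom and fill implicit hydrogens from standard valence (C 4, N 3, O 2, S 2, halogen 1):
  atom 1: Cl (halogen, monovalent) → 0 H
  atom 2: C, bond orders sum to 4 (valence 4) → 0 H
  atom 3: C, bond orders sum to 4 (valence 4) → 0 H
  atom 4: S, bond orders sum to 1 (valence 2) → 1 H
  atom 5: C, bond orders sum to 4 (valence 4) → 0 H
  atom 6: S, bond orders sum to 1 (valence 2) → 1 H
  atom 7: C, bond orders sum to 4 (valence 4) → 0 H
  atom 8: C, bond orders sum to 4 (valence 4) → 0 H
  atom 9: O, bond orders sum to 2 (valence 2) → 0 H
  atom 10: O, bond orders sum to 1 (valence 2) → 1 H
  atom 11: C, bond orders sum to 4 (valence 4) → 0 H
  atom 12: C, bond orders sum to 3 (valence 4) → 1 H
  atom 13: O, bond orders sum to 1 (valence 2) → 1 H
Total hydrogens: 5.

5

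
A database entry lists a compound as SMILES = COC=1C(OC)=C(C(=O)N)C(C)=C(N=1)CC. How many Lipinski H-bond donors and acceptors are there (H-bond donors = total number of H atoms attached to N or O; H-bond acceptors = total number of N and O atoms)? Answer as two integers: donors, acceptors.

Donors: find every N or O and count the H atoms it carries.
  atom 2 (O): bond orders sum to 2 → 0 H
  atom 5 (O): bond orders sum to 2 → 0 H
  atom 9 (O): bond orders sum to 2 → 0 H
  atom 10 (N): bond orders sum to 1 → 2 H
  atom 14 (N): bond orders sum to 3 → 0 H
Lipinski HBD = 2.
Acceptors: N atoms = 2, O atoms = 3 → HBA = 5.

2, 5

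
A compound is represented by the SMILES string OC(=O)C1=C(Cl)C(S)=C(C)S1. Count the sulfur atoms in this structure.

2

Scan the SMILES for S atoms (remember two-letter symbols like Cl and Br are single atoms).
Sulfur count: 2.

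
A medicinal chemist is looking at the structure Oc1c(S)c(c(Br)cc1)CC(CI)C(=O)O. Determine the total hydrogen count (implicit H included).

10

Walk through each heavy atom and fill implicit hydrogens from standard valence (C 4, N 3, O 2, S 2, halogen 1); for lowercase aromatic atoms, an aromatic c carries 1 H when it has two neighbours and 0 H with three, and aromatic n carries 0 H:
  atom 1: O, bond orders sum to 1 (valence 2) → 1 H
  atom 2: aromatic c, 3 neighbours → 0 H
  atom 3: aromatic c, 3 neighbours → 0 H
  atom 4: S, bond orders sum to 1 (valence 2) → 1 H
  atom 5: aromatic c, 3 neighbours → 0 H
  atom 6: aromatic c, 3 neighbours → 0 H
  atom 7: Br (halogen, monovalent) → 0 H
  atom 8: aromatic c, 2 neighbours → 1 H
  atom 9: aromatic c, 2 neighbours → 1 H
  atom 10: C, bond orders sum to 2 (valence 4) → 2 H
  atom 11: C, bond orders sum to 3 (valence 4) → 1 H
  atom 12: C, bond orders sum to 2 (valence 4) → 2 H
  atom 13: I (halogen, monovalent) → 0 H
  atom 14: C, bond orders sum to 4 (valence 4) → 0 H
  atom 15: O, bond orders sum to 2 (valence 2) → 0 H
  atom 16: O, bond orders sum to 1 (valence 2) → 1 H
Total hydrogens: 10.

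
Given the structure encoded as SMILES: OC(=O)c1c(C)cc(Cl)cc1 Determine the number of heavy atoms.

11

Every atom symbol written in the SMILES (organic subset) is one heavy atom; implicit H are not written.
Heavy atoms by element → C:8, Cl:1, O:2.
Total: 11.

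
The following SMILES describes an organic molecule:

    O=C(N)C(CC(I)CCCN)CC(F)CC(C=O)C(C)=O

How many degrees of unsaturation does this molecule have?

3

Molecular formula: C14H24FIN2O3.
DoU = (2C + 2 + N − H − X) / 2, where X is the halogen count and O/S are ignored.
    = (2·14 + 2 + 2 − 24 − 2) / 2 = 6 / 2 = 3.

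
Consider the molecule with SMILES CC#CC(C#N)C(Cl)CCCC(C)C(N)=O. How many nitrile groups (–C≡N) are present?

The nitrile motif appears at heavy-atom position 5 in the SMILES.
Other groups present: 1 alkyne, 1 amide.
Nitrile count: 1.

1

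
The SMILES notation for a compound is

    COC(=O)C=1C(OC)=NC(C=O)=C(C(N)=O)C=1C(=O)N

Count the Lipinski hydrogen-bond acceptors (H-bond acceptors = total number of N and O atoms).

N atoms: 3; O atoms: 6.
Lipinski HBA = 3 + 6 = 9.

9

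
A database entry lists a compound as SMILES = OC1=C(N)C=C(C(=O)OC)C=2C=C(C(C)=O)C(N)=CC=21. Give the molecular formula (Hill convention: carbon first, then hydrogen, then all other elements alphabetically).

Walk through each heavy atom and fill implicit hydrogens from standard valence (C 4, N 3, O 2, S 2, halogen 1):
  atom 1: O, bond orders sum to 1 (valence 2) → 1 H
  atom 2: C, bond orders sum to 4 (valence 4) → 0 H
  atom 3: C, bond orders sum to 4 (valence 4) → 0 H
  atom 4: N, bond orders sum to 1 (valence 3) → 2 H
  atom 5: C, bond orders sum to 3 (valence 4) → 1 H
  atom 6: C, bond orders sum to 4 (valence 4) → 0 H
  atom 7: C, bond orders sum to 4 (valence 4) → 0 H
  atom 8: O, bond orders sum to 2 (valence 2) → 0 H
  atom 9: O, bond orders sum to 2 (valence 2) → 0 H
  atom 10: C, bond orders sum to 1 (valence 4) → 3 H
  atom 11: C, bond orders sum to 4 (valence 4) → 0 H
  atom 12: C, bond orders sum to 3 (valence 4) → 1 H
  atom 13: C, bond orders sum to 4 (valence 4) → 0 H
  atom 14: C, bond orders sum to 4 (valence 4) → 0 H
  atom 15: C, bond orders sum to 1 (valence 4) → 3 H
  atom 16: O, bond orders sum to 2 (valence 2) → 0 H
  atom 17: C, bond orders sum to 4 (valence 4) → 0 H
  atom 18: N, bond orders sum to 1 (valence 3) → 2 H
  atom 19: C, bond orders sum to 3 (valence 4) → 1 H
  atom 20: C, bond orders sum to 4 (valence 4) → 0 H
Totals → C:14, H:14, N:2, O:4.

C14H14N2O4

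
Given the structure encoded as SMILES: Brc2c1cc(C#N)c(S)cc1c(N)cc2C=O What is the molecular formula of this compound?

Walk through each heavy atom and fill implicit hydrogens from standard valence (C 4, N 3, O 2, S 2, halogen 1); for lowercase aromatic atoms, an aromatic c carries 1 H when it has two neighbours and 0 H with three, and aromatic n carries 0 H:
  atom 1: Br (halogen, monovalent) → 0 H
  atom 2: aromatic c, 3 neighbours → 0 H
  atom 3: aromatic c, 3 neighbours → 0 H
  atom 4: aromatic c, 2 neighbours → 1 H
  atom 5: aromatic c, 3 neighbours → 0 H
  atom 6: C, bond orders sum to 4 (valence 4) → 0 H
  atom 7: N, bond orders sum to 3 (valence 3) → 0 H
  atom 8: aromatic c, 3 neighbours → 0 H
  atom 9: S, bond orders sum to 1 (valence 2) → 1 H
  atom 10: aromatic c, 2 neighbours → 1 H
  atom 11: aromatic c, 3 neighbours → 0 H
  atom 12: aromatic c, 3 neighbours → 0 H
  atom 13: N, bond orders sum to 1 (valence 3) → 2 H
  atom 14: aromatic c, 2 neighbours → 1 H
  atom 15: aromatic c, 3 neighbours → 0 H
  atom 16: C, bond orders sum to 3 (valence 4) → 1 H
  atom 17: O, bond orders sum to 2 (valence 2) → 0 H
Totals → C:12, H:7, Br:1, N:2, O:1, S:1.

C12H7BrN2OS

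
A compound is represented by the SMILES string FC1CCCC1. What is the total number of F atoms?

1

Scan the SMILES for F atoms (remember two-letter symbols like Cl and Br are single atoms).
Fluorine count: 1.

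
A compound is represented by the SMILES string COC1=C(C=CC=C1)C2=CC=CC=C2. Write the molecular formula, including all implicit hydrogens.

C13H12O

Walk through each heavy atom and fill implicit hydrogens from standard valence (C 4, N 3, O 2, S 2, halogen 1):
  atom 1: C, bond orders sum to 1 (valence 4) → 3 H
  atom 2: O, bond orders sum to 2 (valence 2) → 0 H
  atom 3: C, bond orders sum to 4 (valence 4) → 0 H
  atom 4: C, bond orders sum to 4 (valence 4) → 0 H
  atom 5: C, bond orders sum to 3 (valence 4) → 1 H
  atom 6: C, bond orders sum to 3 (valence 4) → 1 H
  atom 7: C, bond orders sum to 3 (valence 4) → 1 H
  atom 8: C, bond orders sum to 3 (valence 4) → 1 H
  atom 9: C, bond orders sum to 4 (valence 4) → 0 H
  atom 10: C, bond orders sum to 3 (valence 4) → 1 H
  atom 11: C, bond orders sum to 3 (valence 4) → 1 H
  atom 12: C, bond orders sum to 3 (valence 4) → 1 H
  atom 13: C, bond orders sum to 3 (valence 4) → 1 H
  atom 14: C, bond orders sum to 3 (valence 4) → 1 H
Totals → C:13, H:12, O:1.
In Hill order: C13H12O.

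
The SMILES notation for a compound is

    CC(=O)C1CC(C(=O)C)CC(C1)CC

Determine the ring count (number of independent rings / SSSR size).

In SMILES, each pair of matching ring-closure digits denotes one ring-closing bond; the number of such bonds equals the number of independent rings.
Ring-closure bonds here: 1.

1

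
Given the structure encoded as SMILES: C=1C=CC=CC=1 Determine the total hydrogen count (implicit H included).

Walk through each heavy atom and fill implicit hydrogens from standard valence (C 4, N 3, O 2, S 2, halogen 1):
  atom 1: C, bond orders sum to 3 (valence 4) → 1 H
  atom 2: C, bond orders sum to 3 (valence 4) → 1 H
  atom 3: C, bond orders sum to 3 (valence 4) → 1 H
  atom 4: C, bond orders sum to 3 (valence 4) → 1 H
  atom 5: C, bond orders sum to 3 (valence 4) → 1 H
  atom 6: C, bond orders sum to 3 (valence 4) → 1 H
Total hydrogens: 6.

6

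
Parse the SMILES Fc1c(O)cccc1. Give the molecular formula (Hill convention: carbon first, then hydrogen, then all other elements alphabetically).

Walk through each heavy atom and fill implicit hydrogens from standard valence (C 4, N 3, O 2, S 2, halogen 1); for lowercase aromatic atoms, an aromatic c carries 1 H when it has two neighbours and 0 H with three, and aromatic n carries 0 H:
  atom 1: F (halogen, monovalent) → 0 H
  atom 2: aromatic c, 3 neighbours → 0 H
  atom 3: aromatic c, 3 neighbours → 0 H
  atom 4: O, bond orders sum to 1 (valence 2) → 1 H
  atom 5: aromatic c, 2 neighbours → 1 H
  atom 6: aromatic c, 2 neighbours → 1 H
  atom 7: aromatic c, 2 neighbours → 1 H
  atom 8: aromatic c, 2 neighbours → 1 H
Totals → C:6, H:5, F:1, O:1.
In Hill order: C6H5FO.

C6H5FO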